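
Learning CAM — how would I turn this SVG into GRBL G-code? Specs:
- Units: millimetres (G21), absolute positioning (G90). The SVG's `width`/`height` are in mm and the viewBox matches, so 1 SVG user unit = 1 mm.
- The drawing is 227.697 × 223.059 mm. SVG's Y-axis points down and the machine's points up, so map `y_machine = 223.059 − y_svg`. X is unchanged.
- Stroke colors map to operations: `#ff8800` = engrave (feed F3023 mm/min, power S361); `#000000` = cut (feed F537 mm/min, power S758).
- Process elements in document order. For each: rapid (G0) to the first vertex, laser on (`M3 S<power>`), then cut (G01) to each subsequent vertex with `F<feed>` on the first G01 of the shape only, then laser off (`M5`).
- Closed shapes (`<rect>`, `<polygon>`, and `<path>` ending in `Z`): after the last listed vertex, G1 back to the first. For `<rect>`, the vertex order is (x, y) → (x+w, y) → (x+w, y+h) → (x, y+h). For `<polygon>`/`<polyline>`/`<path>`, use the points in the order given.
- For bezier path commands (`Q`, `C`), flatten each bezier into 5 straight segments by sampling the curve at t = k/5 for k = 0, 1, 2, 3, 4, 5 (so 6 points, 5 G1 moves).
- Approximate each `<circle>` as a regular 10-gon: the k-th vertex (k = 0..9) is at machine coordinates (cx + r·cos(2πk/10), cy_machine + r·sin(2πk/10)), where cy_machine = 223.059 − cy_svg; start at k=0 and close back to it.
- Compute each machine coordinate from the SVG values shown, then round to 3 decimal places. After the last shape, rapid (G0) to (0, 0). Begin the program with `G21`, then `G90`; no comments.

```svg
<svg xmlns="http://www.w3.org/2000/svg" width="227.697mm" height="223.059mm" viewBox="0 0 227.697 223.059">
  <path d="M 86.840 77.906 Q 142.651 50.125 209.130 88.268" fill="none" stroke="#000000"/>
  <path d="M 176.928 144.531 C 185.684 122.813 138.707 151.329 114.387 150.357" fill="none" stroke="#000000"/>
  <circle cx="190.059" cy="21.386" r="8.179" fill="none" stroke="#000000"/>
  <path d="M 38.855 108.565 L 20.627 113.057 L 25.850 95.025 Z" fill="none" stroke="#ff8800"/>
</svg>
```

viewBox `0 0 227.697 223.059` with mm width/height → 1 unit = 1 mm. Flip: y_m = 223.059 − y_svg.

**Shape 1** — `<path>` quadratic bezier, stroke `#000000` → cut (S758, F537). Control points (SVG): P0=(86.840,77.906), P1=(142.651,50.125), P2=(209.130,88.268); sampled at t=k/5. Machine vertices: (86.840,145.153) → (109.591,153.628) → (133.196,156.830) → (157.654,154.758) → (182.965,147.411) → (209.130,134.791). Open path.

**Shape 2** — `<path>` cubic bezier, stroke `#000000` → cut (S758, F537). Control points (SVG): P0=(176.928,144.531), P1=(185.684,122.813), P2=(138.707,151.329), P3=(114.387,150.357); sampled at t=k/5. Machine vertices: (176.928,78.528) → (176.121,86.168) → (165.700,85.579) → (149.429,80.588) → (131.071,75.020) → (114.387,72.702). Open path.

**Shape 3** — `<circle>` circle, stroke `#000000` → cut (S758, F537). Machine vertices: (198.238,201.673) → (196.676,206.480) → (192.586,209.452) → (187.532,209.452) → (183.442,206.480) → (181.880,201.673) → (183.442,196.866) → (187.532,193.894) → (192.586,193.894) → (196.676,196.866) → (198.238,201.673). Closed: final G1 returns to the first vertex.

**Shape 4** — `<path>` regular polygon, stroke `#ff8800` → engrave (S361, F3023). Machine vertices: (38.855,114.494) → (20.627,110.002) → (25.850,128.034) → (38.855,114.494). Closed: final G1 returns to the first vertex.

G21
G90
G0 X86.840 Y145.153
M3 S758
G01 X109.591 Y153.628 F537
G01 X133.196 Y156.830
G01 X157.654 Y154.758
G01 X182.965 Y147.411
G01 X209.130 Y134.791
M5
G0 X176.928 Y78.528
M3 S758
G01 X176.121 Y86.168 F537
G01 X165.700 Y85.579
G01 X149.429 Y80.588
G01 X131.071 Y75.020
G01 X114.387 Y72.702
M5
G0 X198.238 Y201.673
M3 S758
G01 X196.676 Y206.480 F537
G01 X192.586 Y209.452
G01 X187.532 Y209.452
G01 X183.442 Y206.480
G01 X181.880 Y201.673
G01 X183.442 Y196.866
G01 X187.532 Y193.894
G01 X192.586 Y193.894
G01 X196.676 Y196.866
G01 X198.238 Y201.673
M5
G0 X38.855 Y114.494
M3 S361
G01 X20.627 Y110.002 F3023
G01 X25.850 Y128.034
G01 X38.855 Y114.494
M5
G0 X0.000 Y0.000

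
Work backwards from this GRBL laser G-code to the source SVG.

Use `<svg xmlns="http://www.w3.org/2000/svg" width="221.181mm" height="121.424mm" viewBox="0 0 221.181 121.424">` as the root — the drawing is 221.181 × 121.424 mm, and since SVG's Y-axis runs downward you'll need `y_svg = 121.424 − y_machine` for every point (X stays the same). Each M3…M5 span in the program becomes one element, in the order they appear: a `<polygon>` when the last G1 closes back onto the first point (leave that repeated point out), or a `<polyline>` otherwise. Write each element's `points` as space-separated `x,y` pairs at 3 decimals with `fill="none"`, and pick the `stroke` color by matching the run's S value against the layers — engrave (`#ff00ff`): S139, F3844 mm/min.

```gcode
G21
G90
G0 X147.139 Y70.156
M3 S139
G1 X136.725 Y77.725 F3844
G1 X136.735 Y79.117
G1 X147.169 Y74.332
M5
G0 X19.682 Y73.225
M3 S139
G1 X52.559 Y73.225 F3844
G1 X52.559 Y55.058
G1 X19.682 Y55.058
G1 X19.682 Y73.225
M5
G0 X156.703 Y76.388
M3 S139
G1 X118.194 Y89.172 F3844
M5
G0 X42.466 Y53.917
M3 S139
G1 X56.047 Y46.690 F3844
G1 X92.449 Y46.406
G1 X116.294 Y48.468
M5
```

<svg xmlns="http://www.w3.org/2000/svg" width="221.181mm" height="121.424mm" viewBox="0 0 221.181 121.424">
  <polyline points="147.139,51.268 136.725,43.699 136.735,42.307 147.169,47.092" fill="none" stroke="#ff00ff"/>
  <polygon points="19.682,48.199 52.559,48.199 52.559,66.366 19.682,66.366" fill="none" stroke="#ff00ff"/>
  <polyline points="156.703,45.036 118.194,32.252" fill="none" stroke="#ff00ff"/>
  <polyline points="42.466,67.507 56.047,74.734 92.449,75.018 116.294,72.956" fill="none" stroke="#ff00ff"/>
</svg>

Each laser-on run becomes one SVG element. Flip Y back into SVG space with y_svg = 121.424 − y_machine. Every run uses S139, so all elements get stroke `#ff00ff` (engrave).

Run 1: The run is open, so emit a `<polyline>` with points (Y-flipped): 147.139,51.268 136.725,43.699 136.735,42.307 147.169,47.092.

Run 2: The run returns to its start, so emit a `<polygon>` with points (Y-flipped): 19.682,48.199 52.559,48.199 52.559,66.366 19.682,66.366.

Run 3: The run is open, so emit a `<polyline>` with points (Y-flipped): 156.703,45.036 118.194,32.252.

Run 4: The run is open, so emit a `<polyline>` with points (Y-flipped): 42.466,67.507 56.047,74.734 92.449,75.018 116.294,72.956.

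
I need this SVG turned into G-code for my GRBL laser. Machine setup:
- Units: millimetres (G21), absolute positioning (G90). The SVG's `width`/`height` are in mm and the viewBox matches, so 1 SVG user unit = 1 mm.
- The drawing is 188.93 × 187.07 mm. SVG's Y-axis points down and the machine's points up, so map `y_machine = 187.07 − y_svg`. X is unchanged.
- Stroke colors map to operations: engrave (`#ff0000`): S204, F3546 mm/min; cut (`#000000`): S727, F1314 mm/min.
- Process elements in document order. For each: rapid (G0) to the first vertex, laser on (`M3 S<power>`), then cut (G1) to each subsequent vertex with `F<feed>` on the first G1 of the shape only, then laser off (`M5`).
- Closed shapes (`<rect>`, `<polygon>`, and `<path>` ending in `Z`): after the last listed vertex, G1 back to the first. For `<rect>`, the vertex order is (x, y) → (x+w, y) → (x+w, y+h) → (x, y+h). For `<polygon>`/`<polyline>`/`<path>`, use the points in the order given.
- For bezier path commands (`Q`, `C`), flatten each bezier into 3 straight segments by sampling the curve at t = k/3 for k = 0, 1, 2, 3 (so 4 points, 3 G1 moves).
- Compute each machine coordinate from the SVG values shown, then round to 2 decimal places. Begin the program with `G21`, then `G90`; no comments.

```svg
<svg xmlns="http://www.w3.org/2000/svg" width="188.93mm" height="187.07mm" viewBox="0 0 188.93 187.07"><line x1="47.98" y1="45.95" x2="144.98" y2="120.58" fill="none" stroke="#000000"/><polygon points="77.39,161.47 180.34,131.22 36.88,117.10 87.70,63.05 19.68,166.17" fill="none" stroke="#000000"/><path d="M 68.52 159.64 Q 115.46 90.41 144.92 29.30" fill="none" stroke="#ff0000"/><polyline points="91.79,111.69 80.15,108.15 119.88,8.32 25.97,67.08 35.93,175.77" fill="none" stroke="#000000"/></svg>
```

Since the viewBox matches the mm dimensions, user units are millimetres directly. The only transform is the Y-flip y_m = 187.07 − y_svg.

Shape 1 is a line segment drawn with `<line>`. Its stroke #000000 means cut at S727, F1314. After flipping Y the toolpath is (47.98,141.12) → (144.98,66.49).

Shape 2 is a closed polygon drawn with `<polygon>`. Its stroke #000000 means cut at S727, F1314. After flipping Y the toolpath is (77.39,25.60) → (180.34,55.85) → (36.88,69.97) → (87.70,124.02) → (19.68,20.90) → (77.39,25.60), returning to the start.

Shape 3 is a quadratic bezier drawn with `<path>`. Its stroke #ff0000 means engrave at S204, F3546. After flipping Y the toolpath is (68.52,27.43) → (97.87,72.68) → (123.34,116.13) → (144.92,157.77).

Shape 4 is a open polyline drawn with `<polyline>`. Its stroke #000000 means cut at S727, F1314. After flipping Y the toolpath is (91.79,75.38) → (80.15,78.92) → (119.88,178.75) → (25.97,119.99) → (35.93,11.30).

G21
G90
G0 X47.98 Y141.12
M3 S727
G1 X144.98 Y66.49 F1314
M5
G0 X77.39 Y25.60
M3 S727
G1 X180.34 Y55.85 F1314
G1 X36.88 Y69.97
G1 X87.70 Y124.02
G1 X19.68 Y20.90
G1 X77.39 Y25.60
M5
G0 X68.52 Y27.43
M3 S204
G1 X97.87 Y72.68 F3546
G1 X123.34 Y116.13
G1 X144.92 Y157.77
M5
G0 X91.79 Y75.38
M3 S727
G1 X80.15 Y78.92 F1314
G1 X119.88 Y178.75
G1 X25.97 Y119.99
G1 X35.93 Y11.30
M5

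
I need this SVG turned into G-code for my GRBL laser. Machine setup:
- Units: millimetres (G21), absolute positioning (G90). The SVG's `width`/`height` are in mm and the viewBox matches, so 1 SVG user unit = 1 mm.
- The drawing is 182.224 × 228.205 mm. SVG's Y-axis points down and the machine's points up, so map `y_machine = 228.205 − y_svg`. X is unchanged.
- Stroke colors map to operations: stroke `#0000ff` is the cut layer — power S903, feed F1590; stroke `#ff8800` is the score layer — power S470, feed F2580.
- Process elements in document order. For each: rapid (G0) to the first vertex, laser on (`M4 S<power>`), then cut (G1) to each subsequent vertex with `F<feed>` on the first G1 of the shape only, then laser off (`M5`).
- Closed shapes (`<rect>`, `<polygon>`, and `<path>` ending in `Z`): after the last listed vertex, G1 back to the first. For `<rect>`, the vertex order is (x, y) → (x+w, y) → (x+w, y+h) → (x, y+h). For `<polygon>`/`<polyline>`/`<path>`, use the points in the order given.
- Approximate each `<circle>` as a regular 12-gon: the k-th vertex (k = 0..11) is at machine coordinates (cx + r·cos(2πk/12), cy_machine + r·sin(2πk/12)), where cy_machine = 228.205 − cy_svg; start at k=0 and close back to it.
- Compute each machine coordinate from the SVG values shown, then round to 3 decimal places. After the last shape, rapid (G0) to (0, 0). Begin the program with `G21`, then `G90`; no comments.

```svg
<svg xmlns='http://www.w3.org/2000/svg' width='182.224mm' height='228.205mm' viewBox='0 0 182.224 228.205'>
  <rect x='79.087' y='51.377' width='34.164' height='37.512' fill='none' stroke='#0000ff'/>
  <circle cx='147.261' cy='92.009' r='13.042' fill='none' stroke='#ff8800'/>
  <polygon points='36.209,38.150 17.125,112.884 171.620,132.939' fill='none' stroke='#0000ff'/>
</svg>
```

viewBox `0 0 182.224 228.205` with mm width/height → 1 unit = 1 mm. Flip: y_m = 228.205 − y_svg.

**Shape 1** — `<rect>` rectangle, stroke `#0000ff` → cut (S903, F1590). Machine vertices: (79.087,176.828) → (113.251,176.828) → (113.251,139.316) → (79.087,139.316) → (79.087,176.828). Closed: final G1 returns to the first vertex.

**Shape 2** — `<circle>` circle, stroke `#ff8800` → score (S470, F2580). Machine vertices: (160.303,136.196) → (158.556,142.717) → (153.782,147.491) → (147.261,149.238) → (140.740,147.491) → (135.966,142.717) → (134.219,136.196) → (135.966,129.675) → (140.740,124.901) → (147.261,123.154) → (153.782,124.901) → (158.556,129.675) → (160.303,136.196). Closed: final G1 returns to the first vertex.

**Shape 3** — `<polygon>` closed polygon, stroke `#0000ff` → cut (S903, F1590). Machine vertices: (36.209,190.055) → (17.125,115.321) → (171.620,95.266) → (36.209,190.055). Closed: final G1 returns to the first vertex.

G21
G90
G0 X79.087 Y176.828
M4 S903
G1 X113.251 Y176.828 F1590
G1 X113.251 Y139.316
G1 X79.087 Y139.316
G1 X79.087 Y176.828
M5
G0 X160.303 Y136.196
M4 S470
G1 X158.556 Y142.717 F2580
G1 X153.782 Y147.491
G1 X147.261 Y149.238
G1 X140.740 Y147.491
G1 X135.966 Y142.717
G1 X134.219 Y136.196
G1 X135.966 Y129.675
G1 X140.740 Y124.901
G1 X147.261 Y123.154
G1 X153.782 Y124.901
G1 X158.556 Y129.675
G1 X160.303 Y136.196
M5
G0 X36.209 Y190.055
M4 S903
G1 X17.125 Y115.321 F1590
G1 X171.620 Y95.266
G1 X36.209 Y190.055
M5
G0 X0.000 Y0.000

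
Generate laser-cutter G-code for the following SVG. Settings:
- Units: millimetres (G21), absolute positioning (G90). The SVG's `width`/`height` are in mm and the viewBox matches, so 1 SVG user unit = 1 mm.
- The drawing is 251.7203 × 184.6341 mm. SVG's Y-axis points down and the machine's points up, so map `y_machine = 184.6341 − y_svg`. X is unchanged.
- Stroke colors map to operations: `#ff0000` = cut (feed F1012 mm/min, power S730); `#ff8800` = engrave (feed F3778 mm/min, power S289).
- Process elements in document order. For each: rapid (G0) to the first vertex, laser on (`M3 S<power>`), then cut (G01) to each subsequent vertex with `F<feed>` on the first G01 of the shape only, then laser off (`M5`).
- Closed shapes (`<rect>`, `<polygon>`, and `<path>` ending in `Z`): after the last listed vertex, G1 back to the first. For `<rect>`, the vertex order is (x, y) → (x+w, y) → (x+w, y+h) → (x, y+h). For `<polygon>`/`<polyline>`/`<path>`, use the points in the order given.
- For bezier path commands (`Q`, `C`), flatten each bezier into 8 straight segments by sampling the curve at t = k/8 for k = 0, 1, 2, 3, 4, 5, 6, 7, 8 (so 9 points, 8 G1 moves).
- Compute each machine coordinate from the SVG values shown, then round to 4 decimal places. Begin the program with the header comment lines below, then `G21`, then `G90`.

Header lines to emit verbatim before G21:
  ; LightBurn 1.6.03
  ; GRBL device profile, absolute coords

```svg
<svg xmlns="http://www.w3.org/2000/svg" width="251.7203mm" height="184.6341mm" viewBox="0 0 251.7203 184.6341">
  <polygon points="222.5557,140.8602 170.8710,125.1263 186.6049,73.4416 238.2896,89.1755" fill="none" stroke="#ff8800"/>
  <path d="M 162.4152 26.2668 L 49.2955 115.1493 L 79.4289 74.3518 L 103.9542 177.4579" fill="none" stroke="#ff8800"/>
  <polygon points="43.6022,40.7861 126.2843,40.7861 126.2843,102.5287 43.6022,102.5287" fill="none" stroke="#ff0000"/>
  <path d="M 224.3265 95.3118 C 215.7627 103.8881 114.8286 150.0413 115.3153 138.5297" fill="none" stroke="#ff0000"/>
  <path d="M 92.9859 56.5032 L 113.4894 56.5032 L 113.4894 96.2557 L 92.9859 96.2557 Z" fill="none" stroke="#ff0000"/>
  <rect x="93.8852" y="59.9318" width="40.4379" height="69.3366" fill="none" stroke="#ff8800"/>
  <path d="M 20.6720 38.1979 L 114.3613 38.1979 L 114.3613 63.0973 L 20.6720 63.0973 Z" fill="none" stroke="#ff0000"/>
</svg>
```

; LightBurn 1.6.03
; GRBL device profile, absolute coords
G21
G90
G0 X222.5557 Y43.7739
M3 S289
G01 X170.8710 Y59.5078 F3778
G01 X186.6049 Y111.1925
G01 X238.2896 Y95.4586
G01 X222.5557 Y43.7739
M5
G0 X162.4152 Y158.3673
M3 S289
G01 X49.2955 Y69.4848 F3778
G01 X79.4289 Y110.2823
G01 X103.9542 Y7.1762
M5
G0 X43.6022 Y143.8480
M3 S730
G01 X126.2843 Y143.8480 F1012
G01 X126.2843 Y82.1054
G01 X43.6022 Y82.1054
G01 X43.6022 Y143.8480
M5
G0 X224.3265 Y89.3223
M3 S730
G01 X217.1637 Y84.5308 F1012
G01 X203.6122 Y77.3326
G01 X185.9430 Y68.8437
G01 X166.4270 Y60.1804
G01 X147.3352 Y52.4587
G01 X130.9387 Y46.7947
G01 X119.5084 Y44.3046
G01 X115.3153 Y46.1044
M5
G0 X92.9859 Y128.1309
M3 S730
G01 X113.4894 Y128.1309 F1012
G01 X113.4894 Y88.3784
G01 X92.9859 Y88.3784
G01 X92.9859 Y128.1309
M5
G0 X93.8852 Y124.7023
M3 S289
G01 X134.3231 Y124.7023 F3778
G01 X134.3231 Y55.3657
G01 X93.8852 Y55.3657
G01 X93.8852 Y124.7023
M5
G0 X20.6720 Y146.4362
M3 S730
G01 X114.3613 Y146.4362 F1012
G01 X114.3613 Y121.5368
G01 X20.6720 Y121.5368
G01 X20.6720 Y146.4362
M5

Since the viewBox matches the mm dimensions, user units are millimetres directly. The only transform is the Y-flip y_m = 184.6341 − y_svg.

Shape 1 is a regular polygon drawn with `<polygon>`. Its stroke #ff8800 means engrave at S289, F3778. After flipping Y the toolpath is (222.5557,43.7739) → (170.8710,59.5078) → (186.6049,111.1925) → (238.2896,95.4586) → (222.5557,43.7739), returning to the start.

Shape 2 is a open polyline drawn with `<path>`. Its stroke #ff8800 means engrave at S289, F3778. After flipping Y the toolpath is (162.4152,158.3673) → (49.2955,69.4848) → (79.4289,110.2823) → (103.9542,7.1762).

Shape 3 is a rectangle drawn with `<polygon>`. Its stroke #ff0000 means cut at S730, F1012. After flipping Y the toolpath is (43.6022,143.8480) → (126.2843,143.8480) → (126.2843,82.1054) → (43.6022,82.1054) → (43.6022,143.8480), returning to the start.

Shape 4 is a cubic bezier drawn with `<path>`. Its stroke #ff0000 means cut at S730, F1012. After flipping Y the toolpath is (224.3265,89.3223) → (217.1637,84.5308) → (203.6122,77.3326) → (185.9430,68.8437) → (166.4270,60.1804) → (147.3352,52.4587) → (130.9387,46.7947) → (119.5084,44.3046) → (115.3153,46.1044).

Shape 5 is a rectangle drawn with `<path>`. Its stroke #ff0000 means cut at S730, F1012. After flipping Y the toolpath is (92.9859,128.1309) → (113.4894,128.1309) → (113.4894,88.3784) → (92.9859,88.3784) → (92.9859,128.1309), returning to the start.

Shape 6 is a rectangle drawn with `<rect>`. Its stroke #ff8800 means engrave at S289, F3778. After flipping Y the toolpath is (93.8852,124.7023) → (134.3231,124.7023) → (134.3231,55.3657) → (93.8852,55.3657) → (93.8852,124.7023), returning to the start.

Shape 7 is a rectangle drawn with `<path>`. Its stroke #ff0000 means cut at S730, F1012. After flipping Y the toolpath is (20.6720,146.4362) → (114.3613,146.4362) → (114.3613,121.5368) → (20.6720,121.5368) → (20.6720,146.4362), returning to the start.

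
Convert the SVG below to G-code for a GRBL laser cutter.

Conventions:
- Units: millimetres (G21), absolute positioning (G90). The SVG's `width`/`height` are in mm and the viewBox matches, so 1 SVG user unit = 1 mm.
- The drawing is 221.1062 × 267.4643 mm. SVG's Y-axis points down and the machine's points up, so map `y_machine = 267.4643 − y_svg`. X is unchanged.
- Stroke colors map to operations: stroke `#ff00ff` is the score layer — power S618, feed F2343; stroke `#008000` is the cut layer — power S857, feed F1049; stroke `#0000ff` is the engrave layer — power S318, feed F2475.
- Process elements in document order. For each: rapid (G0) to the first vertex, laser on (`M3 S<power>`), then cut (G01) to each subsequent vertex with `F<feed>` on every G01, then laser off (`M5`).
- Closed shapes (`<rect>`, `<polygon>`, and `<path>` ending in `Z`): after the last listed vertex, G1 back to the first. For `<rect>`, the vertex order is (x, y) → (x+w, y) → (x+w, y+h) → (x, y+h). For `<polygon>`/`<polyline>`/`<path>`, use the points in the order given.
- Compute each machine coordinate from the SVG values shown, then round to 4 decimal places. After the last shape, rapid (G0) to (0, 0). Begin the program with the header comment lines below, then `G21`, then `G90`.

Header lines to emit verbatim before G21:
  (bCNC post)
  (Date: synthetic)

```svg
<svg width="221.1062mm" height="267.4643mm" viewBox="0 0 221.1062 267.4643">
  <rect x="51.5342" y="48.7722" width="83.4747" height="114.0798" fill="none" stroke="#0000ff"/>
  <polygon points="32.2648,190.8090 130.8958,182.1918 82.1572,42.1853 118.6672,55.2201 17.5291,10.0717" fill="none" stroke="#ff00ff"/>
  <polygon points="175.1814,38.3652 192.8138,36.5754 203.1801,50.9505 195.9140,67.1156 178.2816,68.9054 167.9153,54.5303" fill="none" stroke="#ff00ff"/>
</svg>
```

1 u = 1 mm; y_m = 267.4643 − y.

[1] `<rect>` rectangle, #0000ff→engrave S318 F2475: (51.5342,218.6921) → (135.0089,218.6921) → (135.0089,104.6123) → (51.5342,104.6123) → (51.5342,218.6921) (closed)

[2] `<polygon>` closed polygon, #ff00ff→score S618 F2343: (32.2648,76.6553) → (130.8958,85.2725) → (82.1572,225.2790) → (118.6672,212.2442) → (17.5291,257.3926) → (32.2648,76.6553) (closed)

[3] `<polygon>` regular polygon, #ff00ff→score S618 F2343: (175.1814,229.0991) → (192.8138,230.8889) → (203.1801,216.5138) → (195.9140,200.3487) → (178.2816,198.5589) → (167.9153,212.9340) → (175.1814,229.0991) (closed)

(bCNC post)
(Date: synthetic)
G21
G90
G0 X51.5342 Y218.6921
M3 S318
G01 X135.0089 Y218.6921 F2475
G01 X135.0089 Y104.6123 F2475
G01 X51.5342 Y104.6123 F2475
G01 X51.5342 Y218.6921 F2475
M5
G0 X32.2648 Y76.6553
M3 S618
G01 X130.8958 Y85.2725 F2343
G01 X82.1572 Y225.2790 F2343
G01 X118.6672 Y212.2442 F2343
G01 X17.5291 Y257.3926 F2343
G01 X32.2648 Y76.6553 F2343
M5
G0 X175.1814 Y229.0991
M3 S618
G01 X192.8138 Y230.8889 F2343
G01 X203.1801 Y216.5138 F2343
G01 X195.9140 Y200.3487 F2343
G01 X178.2816 Y198.5589 F2343
G01 X167.9153 Y212.9340 F2343
G01 X175.1814 Y229.0991 F2343
M5
G0 X0.0000 Y0.0000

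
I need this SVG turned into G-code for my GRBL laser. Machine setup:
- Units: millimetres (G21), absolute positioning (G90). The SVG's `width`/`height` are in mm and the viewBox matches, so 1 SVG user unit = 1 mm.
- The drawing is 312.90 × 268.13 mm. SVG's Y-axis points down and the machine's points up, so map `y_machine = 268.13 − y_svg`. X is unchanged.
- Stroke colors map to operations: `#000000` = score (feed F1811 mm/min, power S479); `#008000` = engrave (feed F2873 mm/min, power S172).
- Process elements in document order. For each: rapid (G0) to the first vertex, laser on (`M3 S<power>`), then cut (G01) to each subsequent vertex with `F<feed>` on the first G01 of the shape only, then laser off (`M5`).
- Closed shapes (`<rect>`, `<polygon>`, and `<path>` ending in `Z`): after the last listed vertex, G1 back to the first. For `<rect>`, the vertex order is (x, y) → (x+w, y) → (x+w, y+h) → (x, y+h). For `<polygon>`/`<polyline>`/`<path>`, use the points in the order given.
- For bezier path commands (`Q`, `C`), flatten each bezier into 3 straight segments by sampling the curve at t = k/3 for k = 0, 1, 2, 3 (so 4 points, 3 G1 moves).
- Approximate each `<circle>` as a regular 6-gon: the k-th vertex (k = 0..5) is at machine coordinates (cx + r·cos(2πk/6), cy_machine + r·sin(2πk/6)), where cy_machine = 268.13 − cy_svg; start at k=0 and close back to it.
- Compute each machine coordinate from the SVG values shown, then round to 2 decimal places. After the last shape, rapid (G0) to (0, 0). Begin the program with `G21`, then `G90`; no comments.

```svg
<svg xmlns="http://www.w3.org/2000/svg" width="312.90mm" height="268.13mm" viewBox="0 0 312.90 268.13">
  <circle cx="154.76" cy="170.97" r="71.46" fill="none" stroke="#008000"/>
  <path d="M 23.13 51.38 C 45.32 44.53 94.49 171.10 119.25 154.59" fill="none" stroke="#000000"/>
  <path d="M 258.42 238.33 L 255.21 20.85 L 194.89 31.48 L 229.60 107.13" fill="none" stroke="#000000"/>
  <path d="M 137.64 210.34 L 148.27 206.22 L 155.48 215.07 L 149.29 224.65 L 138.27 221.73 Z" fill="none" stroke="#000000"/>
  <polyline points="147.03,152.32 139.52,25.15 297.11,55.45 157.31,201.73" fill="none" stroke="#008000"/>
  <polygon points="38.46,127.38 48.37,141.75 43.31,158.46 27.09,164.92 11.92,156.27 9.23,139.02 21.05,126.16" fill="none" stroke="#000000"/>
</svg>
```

G21
G90
G0 X226.22 Y97.16
M3 S172
G01 X190.49 Y159.05 F2873
G01 X119.03 Y159.05
G01 X83.30 Y97.16
G01 X119.03 Y35.27
G01 X190.49 Y35.27
G01 X226.22 Y97.16
M5
G0 X23.13 Y216.75
M3 S479
G01 X52.41 Y189.37 F1811
G01 X88.26 Y134.48
G01 X119.25 Y113.54
M5
G0 X258.42 Y29.80
M3 S479
G01 X255.21 Y247.28 F1811
G01 X194.89 Y236.65
G01 X229.60 Y161.00
M5
G0 X137.64 Y57.79
M3 S479
G01 X148.27 Y61.91 F1811
G01 X155.48 Y53.06
G01 X149.29 Y43.48
G01 X138.27 Y46.40
G01 X137.64 Y57.79
M5
G0 X147.03 Y115.81
M3 S172
G01 X139.52 Y242.98 F2873
G01 X297.11 Y212.68
G01 X157.31 Y66.40
M5
G0 X38.46 Y140.75
M3 S479
G01 X48.37 Y126.38 F1811
G01 X43.31 Y109.67
G01 X27.09 Y103.21
G01 X11.92 Y111.86
G01 X9.23 Y129.11
G01 X21.05 Y141.97
G01 X38.46 Y140.75
M5
G0 X0.00 Y0.00

viewBox `0 0 312.90 268.13` with mm width/height → 1 unit = 1 mm. Flip: y_m = 268.13 − y_svg.

**Shape 1** — `<circle>` circle, stroke `#008000` → engrave (S172, F2873). Machine vertices: (226.22,97.16) → (190.49,159.05) → (119.03,159.05) → (83.30,97.16) → (119.03,35.27) → (190.49,35.27) → (226.22,97.16). Closed: final G1 returns to the first vertex.

**Shape 2** — `<path>` cubic bezier, stroke `#000000` → score (S479, F1811). Control points (SVG): P0=(23.13,51.38), P1=(45.32,44.53), P2=(94.49,171.10), P3=(119.25,154.59); sampled at t=k/3. Machine vertices: (23.13,216.75) → (52.41,189.37) → (88.26,134.48) → (119.25,113.54). Open path.

**Shape 3** — `<path>` open polyline, stroke `#000000` → score (S479, F1811). Machine vertices: (258.42,29.80) → (255.21,247.28) → (194.89,236.65) → (229.60,161.00). Open path.

**Shape 4** — `<path>` regular polygon, stroke `#000000` → score (S479, F1811). Machine vertices: (137.64,57.79) → (148.27,61.91) → (155.48,53.06) → (149.29,43.48) → (138.27,46.40) → (137.64,57.79). Closed: final G1 returns to the first vertex.

**Shape 5** — `<polyline>` open polyline, stroke `#008000` → engrave (S172, F2873). Machine vertices: (147.03,115.81) → (139.52,242.98) → (297.11,212.68) → (157.31,66.40). Open path.

**Shape 6** — `<polygon>` regular polygon, stroke `#000000` → score (S479, F1811). Machine vertices: (38.46,140.75) → (48.37,126.38) → (43.31,109.67) → (27.09,103.21) → (11.92,111.86) → (9.23,129.11) → (21.05,141.97) → (38.46,140.75). Closed: final G1 returns to the first vertex.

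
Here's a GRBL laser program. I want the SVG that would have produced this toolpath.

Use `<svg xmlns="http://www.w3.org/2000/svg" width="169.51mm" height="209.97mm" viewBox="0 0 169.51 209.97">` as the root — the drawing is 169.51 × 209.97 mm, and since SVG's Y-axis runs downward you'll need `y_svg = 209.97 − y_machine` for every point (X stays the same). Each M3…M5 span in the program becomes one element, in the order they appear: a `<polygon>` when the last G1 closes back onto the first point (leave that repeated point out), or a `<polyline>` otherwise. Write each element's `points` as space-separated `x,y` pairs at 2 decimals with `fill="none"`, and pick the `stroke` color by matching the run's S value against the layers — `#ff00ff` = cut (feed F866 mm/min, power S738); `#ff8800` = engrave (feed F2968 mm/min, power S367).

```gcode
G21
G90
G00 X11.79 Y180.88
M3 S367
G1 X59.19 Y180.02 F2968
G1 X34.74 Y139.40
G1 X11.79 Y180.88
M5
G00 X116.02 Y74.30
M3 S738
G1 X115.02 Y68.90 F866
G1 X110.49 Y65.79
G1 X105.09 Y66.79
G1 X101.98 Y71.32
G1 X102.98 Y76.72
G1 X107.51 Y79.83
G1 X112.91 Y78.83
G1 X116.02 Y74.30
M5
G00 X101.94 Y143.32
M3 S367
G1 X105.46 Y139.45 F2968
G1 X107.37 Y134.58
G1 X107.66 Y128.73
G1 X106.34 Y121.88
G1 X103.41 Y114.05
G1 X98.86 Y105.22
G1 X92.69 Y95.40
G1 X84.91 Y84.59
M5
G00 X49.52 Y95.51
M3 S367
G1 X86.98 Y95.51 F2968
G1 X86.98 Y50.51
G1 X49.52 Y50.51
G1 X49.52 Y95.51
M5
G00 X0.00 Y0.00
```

y_svg = 209.97 − y_m.

[1] S367→`#ff8800` (engrave); closed run; points: 11.79,29.09 59.19,29.95 34.74,70.57

[2] S738→`#ff00ff` (cut); closed run; points: 116.02,135.67 115.02,141.07 110.49,144.18 105.09,143.18 101.98,138.65 102.98,133.25 107.51,130.14 112.91,131.14

[3] S367→`#ff8800` (engrave); open run; points: 101.94,66.65 105.46,70.52 107.37,75.39 107.66,81.24 106.34,88.09 103.41,95.92 98.86,104.75 92.69,114.57 84.91,125.38

[4] S367→`#ff8800` (engrave); closed run; points: 49.52,114.46 86.98,114.46 86.98,159.46 49.52,159.46

<svg xmlns="http://www.w3.org/2000/svg" width="169.51mm" height="209.97mm" viewBox="0 0 169.51 209.97">
  <polygon points="11.79,29.09 59.19,29.95 34.74,70.57" fill="none" stroke="#ff8800"/>
  <polygon points="116.02,135.67 115.02,141.07 110.49,144.18 105.09,143.18 101.98,138.65 102.98,133.25 107.51,130.14 112.91,131.14" fill="none" stroke="#ff00ff"/>
  <polyline points="101.94,66.65 105.46,70.52 107.37,75.39 107.66,81.24 106.34,88.09 103.41,95.92 98.86,104.75 92.69,114.57 84.91,125.38" fill="none" stroke="#ff8800"/>
  <polygon points="49.52,114.46 86.98,114.46 86.98,159.46 49.52,159.46" fill="none" stroke="#ff8800"/>
</svg>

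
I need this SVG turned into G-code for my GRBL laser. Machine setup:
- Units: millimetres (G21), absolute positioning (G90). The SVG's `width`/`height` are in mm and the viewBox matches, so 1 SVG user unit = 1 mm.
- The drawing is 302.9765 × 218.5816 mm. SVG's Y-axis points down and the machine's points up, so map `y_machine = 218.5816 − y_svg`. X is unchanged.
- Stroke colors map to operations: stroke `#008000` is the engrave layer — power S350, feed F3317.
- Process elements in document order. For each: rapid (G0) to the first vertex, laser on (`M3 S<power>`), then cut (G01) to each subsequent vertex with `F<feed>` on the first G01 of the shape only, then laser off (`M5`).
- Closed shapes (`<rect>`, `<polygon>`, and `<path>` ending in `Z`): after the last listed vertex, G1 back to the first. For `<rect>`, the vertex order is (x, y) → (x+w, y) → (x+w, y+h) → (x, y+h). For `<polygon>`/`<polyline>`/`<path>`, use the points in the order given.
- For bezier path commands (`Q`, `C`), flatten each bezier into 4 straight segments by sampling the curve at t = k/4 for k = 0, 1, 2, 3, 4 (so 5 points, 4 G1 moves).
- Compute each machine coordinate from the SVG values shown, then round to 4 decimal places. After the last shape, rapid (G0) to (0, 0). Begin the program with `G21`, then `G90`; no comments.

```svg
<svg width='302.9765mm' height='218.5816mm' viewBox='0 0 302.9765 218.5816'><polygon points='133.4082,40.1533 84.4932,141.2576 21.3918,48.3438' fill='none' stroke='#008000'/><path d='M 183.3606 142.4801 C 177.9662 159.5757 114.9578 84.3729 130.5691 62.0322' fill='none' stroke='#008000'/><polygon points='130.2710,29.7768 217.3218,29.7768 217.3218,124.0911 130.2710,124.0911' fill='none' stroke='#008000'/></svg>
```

G21
G90
G0 X133.4082 Y178.4283
M3 S350
G01 X84.4932 Y77.3240 F3317
G01 X21.3918 Y170.2378
G01 X133.4082 Y178.4283
M5
G0 X183.3606 Y76.1015
M3 S350
G01 X170.6408 Y78.3176 F3317
G01 X149.0877 Y101.5368
G01 X131.4732 Y132.1504
G01 X130.5691 Y156.5494
M5
G0 X130.2710 Y188.8048
M3 S350
G01 X217.3218 Y188.8048 F3317
G01 X217.3218 Y94.4905
G01 X130.2710 Y94.4905
G01 X130.2710 Y188.8048
M5
G0 X0.0000 Y0.0000

1 u = 1 mm; y_m = 218.5816 − y.

[1] `<polygon>` regular polygon, #008000→engrave S350 F3317: (133.4082,178.4283) → (84.4932,77.3240) → (21.3918,170.2378) → (133.4082,178.4283) (closed)

[2] `<path>` cubic bezier, #008000→engrave S350 F3317: (183.3606,76.1015) → (170.6408,78.3176) → (149.0877,101.5368) → (131.4732,132.1504) → (130.5691,156.5494)

[3] `<polygon>` rectangle, #008000→engrave S350 F3317: (130.2710,188.8048) → (217.3218,188.8048) → (217.3218,94.4905) → (130.2710,94.4905) → (130.2710,188.8048) (closed)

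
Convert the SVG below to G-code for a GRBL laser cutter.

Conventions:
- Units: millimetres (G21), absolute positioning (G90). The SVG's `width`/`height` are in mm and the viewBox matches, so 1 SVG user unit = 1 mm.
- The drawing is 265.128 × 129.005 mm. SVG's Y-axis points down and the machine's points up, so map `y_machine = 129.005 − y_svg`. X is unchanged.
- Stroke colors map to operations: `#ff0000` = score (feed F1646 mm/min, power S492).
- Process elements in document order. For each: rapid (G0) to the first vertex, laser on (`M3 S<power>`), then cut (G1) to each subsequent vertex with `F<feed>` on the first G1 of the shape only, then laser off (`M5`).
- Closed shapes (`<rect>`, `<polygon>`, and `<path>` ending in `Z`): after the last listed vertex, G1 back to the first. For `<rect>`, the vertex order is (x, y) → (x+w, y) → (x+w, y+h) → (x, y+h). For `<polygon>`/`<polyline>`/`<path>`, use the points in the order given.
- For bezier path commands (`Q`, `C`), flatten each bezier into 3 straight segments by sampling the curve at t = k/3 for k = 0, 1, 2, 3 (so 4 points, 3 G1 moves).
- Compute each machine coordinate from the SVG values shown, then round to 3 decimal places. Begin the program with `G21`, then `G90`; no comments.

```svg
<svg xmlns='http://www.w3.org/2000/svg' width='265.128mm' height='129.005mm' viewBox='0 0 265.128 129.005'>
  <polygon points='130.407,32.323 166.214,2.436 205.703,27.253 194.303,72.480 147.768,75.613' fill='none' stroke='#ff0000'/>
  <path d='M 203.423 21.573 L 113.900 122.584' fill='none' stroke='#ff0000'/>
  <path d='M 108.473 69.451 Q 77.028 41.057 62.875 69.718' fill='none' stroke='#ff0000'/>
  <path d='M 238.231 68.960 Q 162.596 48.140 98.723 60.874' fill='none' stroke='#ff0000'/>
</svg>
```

G21
G90
G0 X130.407 Y96.682
M3 S492
G1 X166.214 Y126.569 F1646
G1 X205.703 Y101.752
G1 X194.303 Y56.525
G1 X147.768 Y53.392
G1 X130.407 Y96.682
M5
G0 X203.423 Y107.432
M3 S492
G1 X113.900 Y6.421 F1646
M5
G0 X108.473 Y59.554
M3 S492
G1 X89.431 Y72.144 F1646
G1 X74.232 Y72.055
G1 X62.875 Y59.287
M5
G0 X238.231 Y60.045
M3 S492
G1 X189.115 Y70.197 F1646
G1 X142.612 Y72.892
G1 X98.723 Y68.131
M5

viewBox `0 0 265.128 129.005` with mm width/height → 1 unit = 1 mm. Flip: y_m = 129.005 − y_svg.

**Shape 1** — `<polygon>` regular polygon, stroke `#ff0000` → score (S492, F1646). Machine vertices: (130.407,96.682) → (166.214,126.569) → (205.703,101.752) → (194.303,56.525) → (147.768,53.392) → (130.407,96.682). Closed: final G1 returns to the first vertex.

**Shape 2** — `<path>` line segment, stroke `#ff0000` → score (S492, F1646). Machine vertices: (203.423,107.432) → (113.900,6.421). Open path.

**Shape 3** — `<path>` quadratic bezier, stroke `#ff0000` → score (S492, F1646). Control points (SVG): P0=(108.473,69.451), P1=(77.028,41.057), P2=(62.875,69.718); sampled at t=k/3. Machine vertices: (108.473,59.554) → (89.431,72.144) → (74.232,72.055) → (62.875,59.287). Open path.

**Shape 4** — `<path>` quadratic bezier, stroke `#ff0000` → score (S492, F1646). Control points (SVG): P0=(238.231,68.960), P1=(162.596,48.140), P2=(98.723,60.874); sampled at t=k/3. Machine vertices: (238.231,60.045) → (189.115,70.197) → (142.612,72.892) → (98.723,68.131). Open path.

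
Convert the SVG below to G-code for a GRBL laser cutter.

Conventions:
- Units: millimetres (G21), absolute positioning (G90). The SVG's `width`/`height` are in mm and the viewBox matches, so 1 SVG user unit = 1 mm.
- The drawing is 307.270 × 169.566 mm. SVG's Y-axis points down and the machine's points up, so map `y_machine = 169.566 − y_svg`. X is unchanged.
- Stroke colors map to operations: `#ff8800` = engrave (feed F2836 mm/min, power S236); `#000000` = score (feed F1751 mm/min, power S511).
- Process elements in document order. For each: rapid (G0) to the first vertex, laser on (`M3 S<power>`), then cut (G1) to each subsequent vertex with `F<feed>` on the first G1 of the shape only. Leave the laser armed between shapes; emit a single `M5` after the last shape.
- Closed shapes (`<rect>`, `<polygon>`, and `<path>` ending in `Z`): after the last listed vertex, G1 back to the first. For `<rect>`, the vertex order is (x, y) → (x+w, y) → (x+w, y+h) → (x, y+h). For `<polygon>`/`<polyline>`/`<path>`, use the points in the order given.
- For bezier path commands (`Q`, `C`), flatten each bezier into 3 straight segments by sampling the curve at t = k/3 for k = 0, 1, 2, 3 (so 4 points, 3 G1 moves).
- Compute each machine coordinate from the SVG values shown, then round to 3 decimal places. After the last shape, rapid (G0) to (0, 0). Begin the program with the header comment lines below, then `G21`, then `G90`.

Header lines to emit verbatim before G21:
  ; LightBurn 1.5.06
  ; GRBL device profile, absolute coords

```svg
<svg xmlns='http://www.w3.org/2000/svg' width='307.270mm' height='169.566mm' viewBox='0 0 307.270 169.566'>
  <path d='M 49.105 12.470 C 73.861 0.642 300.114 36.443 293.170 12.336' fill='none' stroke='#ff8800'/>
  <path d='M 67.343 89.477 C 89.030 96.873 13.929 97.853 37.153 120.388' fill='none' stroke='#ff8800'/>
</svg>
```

; LightBurn 1.5.06
; GRBL device profile, absolute coords
G21
G90
G0 X49.105 Y157.096
M3 S236
G1 X124.927 Y157.031 F2836
G1 X238.481 Y149.109
G1 X293.170 Y157.230
G0 X67.343 Y80.089
M3 S236
G1 X63.994 Y73.796 F2836
G1 X39.478 Y65.564
G1 X37.153 Y49.178
M5
G0 X0.000 Y0.000

viewBox `0 0 307.270 169.566` with mm width/height → 1 unit = 1 mm. Flip: y_m = 169.566 − y_svg.

**Shape 1** — `<path>` cubic bezier, stroke `#ff8800` → engrave (S236, F2836). Control points (SVG): P0=(49.105,12.470), P1=(73.861,0.642), P2=(300.114,36.443), P3=(293.170,12.336); sampled at t=k/3. Machine vertices: (49.105,157.096) → (124.927,157.031) → (238.481,149.109) → (293.170,157.230). Open path.

**Shape 2** — `<path>` cubic bezier, stroke `#ff8800` → engrave (S236, F2836). Control points (SVG): P0=(67.343,89.477), P1=(89.030,96.873), P2=(13.929,97.853), P3=(37.153,120.388); sampled at t=k/3. Machine vertices: (67.343,80.089) → (63.994,73.796) → (39.478,65.564) → (37.153,49.178). Open path.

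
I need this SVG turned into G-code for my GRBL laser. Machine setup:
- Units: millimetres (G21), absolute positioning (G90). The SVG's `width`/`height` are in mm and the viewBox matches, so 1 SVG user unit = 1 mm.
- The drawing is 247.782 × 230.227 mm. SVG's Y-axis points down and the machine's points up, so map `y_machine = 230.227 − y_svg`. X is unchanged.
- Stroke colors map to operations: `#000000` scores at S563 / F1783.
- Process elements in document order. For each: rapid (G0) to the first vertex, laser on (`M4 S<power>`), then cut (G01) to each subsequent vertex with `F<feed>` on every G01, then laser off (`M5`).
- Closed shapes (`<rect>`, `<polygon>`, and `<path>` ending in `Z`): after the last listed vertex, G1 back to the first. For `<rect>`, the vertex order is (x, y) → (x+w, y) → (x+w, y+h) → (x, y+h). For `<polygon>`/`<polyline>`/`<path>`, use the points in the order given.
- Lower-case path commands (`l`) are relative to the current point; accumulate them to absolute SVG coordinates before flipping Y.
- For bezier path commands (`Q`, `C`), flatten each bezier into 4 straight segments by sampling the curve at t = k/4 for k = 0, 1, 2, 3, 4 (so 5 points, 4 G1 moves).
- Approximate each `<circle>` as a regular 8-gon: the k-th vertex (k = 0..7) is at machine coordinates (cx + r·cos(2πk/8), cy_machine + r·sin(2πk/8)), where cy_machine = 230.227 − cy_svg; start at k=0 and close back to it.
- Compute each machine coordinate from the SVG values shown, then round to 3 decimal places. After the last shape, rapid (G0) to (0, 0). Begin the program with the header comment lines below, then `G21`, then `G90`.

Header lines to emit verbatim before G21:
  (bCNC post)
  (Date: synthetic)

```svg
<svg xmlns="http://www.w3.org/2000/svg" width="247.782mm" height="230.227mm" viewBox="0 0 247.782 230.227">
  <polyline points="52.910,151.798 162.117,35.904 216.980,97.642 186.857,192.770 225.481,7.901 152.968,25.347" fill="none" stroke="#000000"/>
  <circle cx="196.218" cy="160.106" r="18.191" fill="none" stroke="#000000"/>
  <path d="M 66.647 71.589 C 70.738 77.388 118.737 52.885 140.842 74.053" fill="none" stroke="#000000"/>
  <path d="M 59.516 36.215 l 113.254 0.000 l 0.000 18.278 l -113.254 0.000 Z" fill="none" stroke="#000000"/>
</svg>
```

(bCNC post)
(Date: synthetic)
G21
G90
G0 X52.910 Y78.429
M4 S563
G01 X162.117 Y194.323 F1783
G01 X216.980 Y132.585 F1783
G01 X186.857 Y37.457 F1783
G01 X225.481 Y222.326 F1783
G01 X152.968 Y204.880 F1783
M5
G0 X214.409 Y70.121
M4 S563
G01 X209.081 Y82.984 F1783
G01 X196.218 Y88.312 F1783
G01 X183.355 Y82.984 F1783
G01 X178.027 Y70.121 F1783
G01 X183.355 Y57.258 F1783
G01 X196.218 Y51.930 F1783
G01 X209.081 Y57.258 F1783
G01 X214.409 Y70.121 F1783
M5
G0 X66.647 Y158.638
M4 S563
G01 X76.857 Y158.783 F1783
G01 X96.989 Y163.169 F1783
G01 X120.499 Y164.674 F1783
G01 X140.842 Y156.174 F1783
M5
G0 X59.516 Y194.012
M4 S563
G01 X172.770 Y194.012 F1783
G01 X172.770 Y175.734 F1783
G01 X59.516 Y175.734 F1783
G01 X59.516 Y194.012 F1783
M5
G0 X0.000 Y0.000

viewBox `0 0 247.782 230.227` with mm width/height → 1 unit = 1 mm. Flip: y_m = 230.227 − y_svg.

**Shape 1** — `<polyline>` open polyline, stroke `#000000` → score (S563, F1783). Machine vertices: (52.910,78.429) → (162.117,194.323) → (216.980,132.585) → (186.857,37.457) → (225.481,222.326) → (152.968,204.880). Open path.

**Shape 2** — `<circle>` circle, stroke `#000000` → score (S563, F1783). Machine vertices: (214.409,70.121) → (209.081,82.984) → (196.218,88.312) → (183.355,82.984) → (178.027,70.121) → (183.355,57.258) → (196.218,51.930) → (209.081,57.258) → (214.409,70.121). Closed: final G1 returns to the first vertex.

**Shape 3** — `<path>` cubic bezier, stroke `#000000` → score (S563, F1783). Control points (SVG): P0=(66.647,71.589), P1=(70.738,77.388), P2=(118.737,52.885), P3=(140.842,74.053); sampled at t=k/4. Machine vertices: (66.647,158.638) → (76.857,158.783) → (96.989,163.169) → (120.499,164.674) → (140.842,156.174). Open path.

**Shape 4** — `<path>` rectangle, stroke `#000000` → score (S563, F1783). Machine vertices: (59.516,194.012) → (172.770,194.012) → (172.770,175.734) → (59.516,175.734) → (59.516,194.012). Closed: final G1 returns to the first vertex.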